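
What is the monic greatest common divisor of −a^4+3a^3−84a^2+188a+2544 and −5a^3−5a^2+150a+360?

a^2−2a−24

Apply the Euclidean algorithm:
  −a^4+3a^3−84a^2+188a+2544 = ((1/5)a−4/5)(−5a^3−5a^2+150a+360) + (−118a^2+236a+2832)
  −5a^3−5a^2+150a+360 = ((5/118)a+15/118)(−118a^2+236a+2832) + (0)
Last nonzero remainder: −118a^2+236a+2832. Dividing through by −118 gives the monic gcd a^2−2a−24.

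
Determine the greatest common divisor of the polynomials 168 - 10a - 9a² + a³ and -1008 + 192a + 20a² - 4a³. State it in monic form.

Apply the Euclidean algorithm:
  a³ - 9a² - 10a + 168 = (-1/4)(-4a³ + 20a² + 192a - 1008) + (-4a² + 38a - 84)
  -4a³ + 20a² + 192a - 1008 = (a + 9/2)(-4a² + 38a - 84) + (105a - 630)
  -4a² + 38a - 84 = (-(4/105)a + 2/15)(105a - 630) + (0)
Last nonzero remainder: 105a - 630. Dividing through by 105 gives the monic gcd a - 6.

-6 + a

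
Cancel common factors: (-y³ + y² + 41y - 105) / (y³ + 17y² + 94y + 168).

(-y² + 8y - 15)/(y² + 10y + 24)

Apply the Euclidean algorithm:
  -y³ + y² + 41y - 105 = (-1)(y³ + 17y² + 94y + 168) + (18y² + 135y + 63)
  y³ + 17y² + 94y + 168 = ((1/18)y + 19/36)(18y² + 135y + 63) + ((77/4)y + 539/4)
  18y² + 135y + 63 = ((72/77)y + 36/77)((77/4)y + 539/4) + (0)
Last nonzero remainder: (77/4)y + 539/4. Dividing through by 77/4 gives the monic gcd y + 7.
Cancel y + 7 from numerator and denominator to get the reduced form.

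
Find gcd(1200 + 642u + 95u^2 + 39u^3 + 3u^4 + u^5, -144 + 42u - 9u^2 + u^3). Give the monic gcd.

Euclidean algorithm in ℚ[u]:
  u^5 + 3u^4 + 39u^3 + 95u^2 + 642u + 1200 = (u^2 + 12u + 105)(u^3 - 9u^2 + 42u - 144) + (680u^2 - 2040u + 16320)
  u^3 - 9u^2 + 42u - 144 = ((1/680)u - 3/340)(680u^2 - 2040u + 16320) + (0)
Last nonzero remainder: 680u^2 - 2040u + 16320. Dividing through by 680 gives the monic gcd u^2 - 3u + 24.

24 - 3u + u^2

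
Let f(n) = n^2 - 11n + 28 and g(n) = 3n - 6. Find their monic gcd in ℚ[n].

1

Euclidean algorithm in ℚ[n]:
  n^2 - 11n + 28 = ((1/3)n - 3)(3n - 6) + (10)
  3n - 6 = ((3/10)n - 3/5)(10) + (0)
The last nonzero remainder is the constant 10, so the polynomials are coprime and gcd = 1.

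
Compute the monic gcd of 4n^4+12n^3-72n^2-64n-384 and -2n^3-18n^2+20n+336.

n^2+2n-24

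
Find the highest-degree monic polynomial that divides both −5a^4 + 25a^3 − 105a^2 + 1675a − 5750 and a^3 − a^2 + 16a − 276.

a^2 + 5a + 46

By polynomial division,
  −5a^4 + 25a^3 − 105a^2 + 1675a − 5750 = (−5a + 20)(a^3 − a^2 + 16a − 276) + (−5a^2 − 25a − 230)
  a^3 − a^2 + 16a − 276 = (−(1/5)a + 6/5)(−5a^2 − 25a − 230) + (0)
Last nonzero remainder: −5a^2 − 25a − 230. Dividing through by −5 gives the monic gcd a^2 + 5a + 46.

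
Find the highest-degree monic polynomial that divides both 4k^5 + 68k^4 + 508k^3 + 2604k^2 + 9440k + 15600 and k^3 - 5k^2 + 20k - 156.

k^2 + k + 26

Euclidean algorithm in ℚ[k]:
  4k^5 + 68k^4 + 508k^3 + 2604k^2 + 9440k + 15600 = (4k^2 + 88k + 868)(k^3 - 5k^2 + 20k - 156) + (5808k^2 + 5808k + 151008)
  k^3 - 5k^2 + 20k - 156 = ((1/5808)k - 1/968)(5808k^2 + 5808k + 151008) + (0)
Last nonzero remainder: 5808k^2 + 5808k + 151008. Dividing through by 5808 gives the monic gcd k^2 + k + 26.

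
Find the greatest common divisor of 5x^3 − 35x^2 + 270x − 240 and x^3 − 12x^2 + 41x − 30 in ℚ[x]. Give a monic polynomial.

x − 1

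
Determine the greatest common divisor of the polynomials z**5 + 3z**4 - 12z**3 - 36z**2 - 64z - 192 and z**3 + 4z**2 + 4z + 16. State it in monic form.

By polynomial division,
  z**5 + 3z**4 - 12z**3 - 36z**2 - 64z - 192 = (z**2 - z - 12)(z**3 + 4z**2 + 4z + 16) + (0)
The last nonzero remainder z**3 + 4z**2 + 4z + 16 is already monic.

z**3 + 4z**2 + 4z + 16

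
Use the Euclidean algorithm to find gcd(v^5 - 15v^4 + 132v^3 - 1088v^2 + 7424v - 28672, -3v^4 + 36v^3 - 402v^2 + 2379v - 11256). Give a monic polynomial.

Repeated division with remainder:
  v^5 - 15v^4 + 132v^3 - 1088v^2 + 7424v - 28672 = (-(1/3)v + 1)(-3v^4 + 36v^3 - 402v^2 + 2379v - 11256) + (-38v^3 + 107v^2 + 1293v - 17416)
  -3v^4 + 36v^3 - 402v^2 + 2379v - 11256 = ((3/38)v - 1047/1444)(-38v^3 + 107v^2 + 1293v - 17416) + (-(615861/1444)v^2 + (6774471/1444)v - 8622054/361)
  -38v^3 + 107v^2 + 1293v - 17416 = ((54872/615861)v + 449084/615861)(-(615861/1444)v^2 + (6774471/1444)v - 8622054/361) + (0)
Last nonzero remainder: -(615861/1444)v^2 + (6774471/1444)v - 8622054/361. Dividing through by -615861/1444 gives the monic gcd v^2 - 11v + 56.

v^2 - 11v + 56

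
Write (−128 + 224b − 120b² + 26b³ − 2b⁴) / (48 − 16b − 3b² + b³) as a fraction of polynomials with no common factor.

(32 − 48b + 18b² − 2b³)/(−12 + b + b²)

Apply the Euclidean algorithm:
  −2b⁴ + 26b³ − 120b² + 224b − 128 = (−2b + 20)(b³ − 3b² − 16b + 48) + (−92b² + 640b − 1088)
  b³ − 3b² − 16b + 48 = (−(1/92)b − 91/2116)(−92b² + 640b − 1088) + (−(160/529)b + 640/529)
  −92b² + 640b − 1088 = ((12167/40)b − 8993/10)(−(160/529)b + 640/529) + (0)
Last nonzero remainder: −(160/529)b + 640/529. Dividing through by −160/529 gives the monic gcd b − 4.
Cancel b − 4 from numerator and denominator to get the reduced form.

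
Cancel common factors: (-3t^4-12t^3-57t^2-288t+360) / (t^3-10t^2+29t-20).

Euclidean algorithm in ℚ[t]:
  -3t^4-12t^3-57t^2-288t+360 = (-3t-42)(t^3-10t^2+29t-20) + (-390t^2+870t-480)
  t^3-10t^2+29t-20 = (-(1/390)t+101/5070)(-390t^2+870t-480) + ((1764/169)t-1764/169)
  -390t^2+870t-480 = (-(10985/294)t+6760/147)((1764/169)t-1764/169) + (0)
Last nonzero remainder: (1764/169)t-1764/169. Dividing through by 1764/169 gives the monic gcd t-1.
Cancel t-1 from numerator and denominator to get the reduced form.

(-3t^3-15t^2-72t-360)/(t^2-9t+20)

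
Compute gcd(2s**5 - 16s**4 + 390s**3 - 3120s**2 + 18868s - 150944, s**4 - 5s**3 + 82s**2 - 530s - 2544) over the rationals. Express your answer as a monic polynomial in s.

Repeated division with remainder:
  2s**5 - 16s**4 + 390s**3 - 3120s**2 + 18868s - 150944 = (2s - 6)(s**4 - 5s**3 + 82s**2 - 530s - 2544) + (196s**3 - 1568s**2 + 20776s - 166208)
  s**4 - 5s**3 + 82s**2 - 530s - 2544 = ((1/196)s + 3/196)(196s**3 - 1568s**2 + 20776s - 166208) + (0)
Last nonzero remainder: 196s**3 - 1568s**2 + 20776s - 166208. Dividing through by 196 gives the monic gcd s**3 - 8s**2 + 106s - 848.

s**3 - 8s**2 + 106s - 848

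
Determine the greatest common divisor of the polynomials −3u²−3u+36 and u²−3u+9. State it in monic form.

Apply the Euclidean algorithm:
  −3u²−3u+36 = (−3)(u²−3u+9) + (−12u+63)
  u²−3u+9 = (−(1/12)u−3/16)(−12u+63) + (333/16)
  −12u+63 = (−(64/111)u+112/37)(333/16) + (0)
The last nonzero remainder is the constant 333/16, so the polynomials are coprime and gcd = 1.

1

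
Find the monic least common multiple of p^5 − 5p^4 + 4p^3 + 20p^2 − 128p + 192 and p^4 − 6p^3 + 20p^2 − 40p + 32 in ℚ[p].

p^6 − 7p^5 + 14p^4 + 12p^3 − 168p^2 + 448p − 384

By polynomial division,
  p^5 − 5p^4 + 4p^3 + 20p^2 − 128p + 192 = (p + 1)(p^4 − 6p^3 + 20p^2 − 40p + 32) + (−10p^3 + 40p^2 − 120p + 160)
  p^4 − 6p^3 + 20p^2 − 40p + 32 = (−(1/10)p + 1/5)(−10p^3 + 40p^2 − 120p + 160) + (0)
Last nonzero remainder: −10p^3 + 40p^2 − 120p + 160. Dividing through by −10 gives the monic gcd p^3 − 4p^2 + 12p − 16.
Then lcm(f, g) = f·g / gcd(f, g); expanding and making the result monic gives the answer.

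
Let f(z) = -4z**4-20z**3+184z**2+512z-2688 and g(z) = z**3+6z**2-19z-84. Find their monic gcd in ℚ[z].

z**2+3z-28

Apply the Euclidean algorithm:
  -4z**4-20z**3+184z**2+512z-2688 = (-4z+4)(z**3+6z**2-19z-84) + (84z**2+252z-2352)
  z**3+6z**2-19z-84 = ((1/84)z+1/28)(84z**2+252z-2352) + (0)
Last nonzero remainder: 84z**2+252z-2352. Dividing through by 84 gives the monic gcd z**2+3z-28.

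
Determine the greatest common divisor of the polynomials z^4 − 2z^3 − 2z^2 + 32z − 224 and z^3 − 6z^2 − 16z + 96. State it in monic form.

z^2 − 16

Apply the Euclidean algorithm:
  z^4 − 2z^3 − 2z^2 + 32z − 224 = (z + 4)(z^3 − 6z^2 − 16z + 96) + (38z^2 − 608)
  z^3 − 6z^2 − 16z + 96 = ((1/38)z − 3/19)(38z^2 − 608) + (0)
Last nonzero remainder: 38z^2 − 608. Dividing through by 38 gives the monic gcd z^2 − 16.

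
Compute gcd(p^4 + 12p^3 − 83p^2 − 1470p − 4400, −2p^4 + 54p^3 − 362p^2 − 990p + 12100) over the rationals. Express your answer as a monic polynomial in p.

By polynomial division,
  p^4 + 12p^3 − 83p^2 − 1470p − 4400 = (−1/2)(−2p^4 + 54p^3 − 362p^2 − 990p + 12100) + (39p^3 − 264p^2 − 1965p + 1650)
  −2p^4 + 54p^3 − 362p^2 − 990p + 12100 = (−(2/39)p + 526/507)(39p^3 − 264p^2 − 1965p + 1650) + (−(31920/169)p^2 + (191520/169)p + 1755600/169)
  39p^3 − 264p^2 − 1965p + 1650 = (−(2197/10640)p + 169/1064)(−(31920/169)p^2 + (191520/169)p + 1755600/169) + (0)
Last nonzero remainder: −(31920/169)p^2 + (191520/169)p + 1755600/169. Dividing through by −31920/169 gives the monic gcd p^2 − 6p − 55.

p^2 − 6p − 55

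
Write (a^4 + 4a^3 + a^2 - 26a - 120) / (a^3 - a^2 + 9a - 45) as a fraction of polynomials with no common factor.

(a^3 + 7a^2 + 22a + 40)/(a^2 + 2a + 15)

Apply the Euclidean algorithm:
  a^4 + 4a^3 + a^2 - 26a - 120 = (a + 5)(a^3 - a^2 + 9a - 45) + (-3a^2 - 26a + 105)
  a^3 - a^2 + 9a - 45 = (-(1/3)a + 29/9)(-3a^2 - 26a + 105) + ((1150/9)a - 1150/3)
  -3a^2 - 26a + 105 = (-(27/1150)a - 63/230)((1150/9)a - 1150/3) + (0)
Last nonzero remainder: (1150/9)a - 1150/3. Dividing through by 1150/9 gives the monic gcd a - 3.
Cancel a - 3 from numerator and denominator to get the reduced form.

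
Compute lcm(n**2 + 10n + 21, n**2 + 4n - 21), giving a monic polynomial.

n**3 + 7n**2 - 9n - 63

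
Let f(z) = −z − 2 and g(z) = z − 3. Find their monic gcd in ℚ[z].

1

Apply the Euclidean algorithm:
  −z − 2 = (−1)(z − 3) + (−5)
  z − 3 = (−(1/5)z + 3/5)(−5) + (0)
The last nonzero remainder is the constant −5, so the polynomials are coprime and gcd = 1.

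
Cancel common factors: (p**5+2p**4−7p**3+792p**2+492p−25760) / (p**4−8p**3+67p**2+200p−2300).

(p**2+15p+56)/(p+5)

By polynomial division,
  p**5+2p**4−7p**3+792p**2+492p−25760 = (p+10)(p**4−8p**3+67p**2+200p−2300) + (6p**3−78p**2+792p−2760)
  p**4−8p**3+67p**2+200p−2300 = ((1/6)p+5/6)(6p**3−78p**2+792p−2760) + (0)
Last nonzero remainder: 6p**3−78p**2+792p−2760. Dividing through by 6 gives the monic gcd p**3−13p**2+132p−460.
Cancel p**3−13p**2+132p−460 from numerator and denominator to get the reduced form.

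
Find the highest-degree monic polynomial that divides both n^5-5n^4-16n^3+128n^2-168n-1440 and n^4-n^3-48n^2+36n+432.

n^2-3n-18

Euclidean algorithm in ℚ[n]:
  n^5-5n^4-16n^3+128n^2-168n-1440 = (n-4)(n^4-n^3-48n^2+36n+432) + (28n^3-100n^2-456n+288)
  n^4-n^3-48n^2+36n+432 = ((1/28)n+9/98)(28n^3-100n^2-456n+288) + (-(1104/49)n^2+(3312/49)n+19872/49)
  28n^3-100n^2-456n+288 = (-(343/276)n+49/69)(-(1104/49)n^2+(3312/49)n+19872/49) + (0)
Last nonzero remainder: -(1104/49)n^2+(3312/49)n+19872/49. Dividing through by -1104/49 gives the monic gcd n^2-3n-18.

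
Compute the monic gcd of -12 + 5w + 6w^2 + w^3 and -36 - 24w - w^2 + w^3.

3 + w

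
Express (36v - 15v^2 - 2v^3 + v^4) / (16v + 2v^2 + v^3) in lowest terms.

(36 - 15v - 2v^2 + v^3)/(16 + 2v + v^2)

Repeated division with remainder:
  v^4 - 2v^3 - 15v^2 + 36v = (v - 4)(v^3 + 2v^2 + 16v) + (-23v^2 + 100v)
  v^3 + 2v^2 + 16v = (-(1/23)v - 146/529)(-23v^2 + 100v) + ((23064/529)v)
  -23v^2 + 100v = (-(12167/23064)v + 13225/5766)((23064/529)v) + (0)
Last nonzero remainder: (23064/529)v. Dividing through by 23064/529 gives the monic gcd v.
Cancel v from numerator and denominator to get the reduced form.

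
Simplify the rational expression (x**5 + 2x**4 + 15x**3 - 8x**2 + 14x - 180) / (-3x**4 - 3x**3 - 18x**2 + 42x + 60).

Euclidean algorithm in ℚ[x]:
  x**5 + 2x**4 + 15x**3 - 8x**2 + 14x - 180 = (-(1/3)x - 1/3)(-3x**4 - 3x**3 - 18x**2 + 42x + 60) + (8x**3 + 48x - 160)
  -3x**4 - 3x**3 - 18x**2 + 42x + 60 = (-(3/8)x - 3/8)(8x**3 + 48x - 160) + (0)
Last nonzero remainder: 8x**3 + 48x - 160. Dividing through by 8 gives the monic gcd x**3 + 6x - 20.
Cancel x**3 + 6x - 20 from numerator and denominator to get the reduced form.

(-x**2 - 2x - 9)/(3x + 3)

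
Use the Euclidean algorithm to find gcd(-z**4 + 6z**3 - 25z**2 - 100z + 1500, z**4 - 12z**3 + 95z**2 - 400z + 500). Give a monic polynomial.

z**2 - 5z + 50

By polynomial division,
  -z**4 + 6z**3 - 25z**2 - 100z + 1500 = (-1)(z**4 - 12z**3 + 95z**2 - 400z + 500) + (-6z**3 + 70z**2 - 500z + 2000)
  z**4 - 12z**3 + 95z**2 - 400z + 500 = (-(1/6)z + 1/18)(-6z**3 + 70z**2 - 500z + 2000) + ((70/9)z**2 - (350/9)z + 3500/9)
  -6z**3 + 70z**2 - 500z + 2000 = (-(27/35)z + 36/7)((70/9)z**2 - (350/9)z + 3500/9) + (0)
Last nonzero remainder: (70/9)z**2 - (350/9)z + 3500/9. Dividing through by 70/9 gives the monic gcd z**2 - 5z + 50.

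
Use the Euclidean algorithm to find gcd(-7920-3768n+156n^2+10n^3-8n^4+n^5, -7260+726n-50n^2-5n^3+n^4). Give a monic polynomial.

-660+126n-16n^2+n^3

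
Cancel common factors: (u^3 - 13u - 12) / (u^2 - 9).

By polynomial division,
  u^3 - 13u - 12 = (u)(u^2 - 9) + (-4u - 12)
  u^2 - 9 = (-(1/4)u + 3/4)(-4u - 12) + (0)
Last nonzero remainder: -4u - 12. Dividing through by -4 gives the monic gcd u + 3.
Cancel u + 3 from numerator and denominator to get the reduced form.

(u^2 - 3u - 4)/(u - 3)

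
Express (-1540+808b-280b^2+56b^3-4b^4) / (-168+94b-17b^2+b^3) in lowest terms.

By polynomial division,
  -4b^4+56b^3-280b^2+808b-1540 = (-4b-12)(b^3-17b^2+94b-168) + (-108b^2+1264b-3556)
  b^3-17b^2+94b-168 = (-(1/108)b+143/2916)(-108b^2+1264b-3556) + (-(665/729)b+4655/729)
  -108b^2+1264b-3556 = ((78732/665)b-370332/665)(-(665/729)b+4655/729) + (0)
Last nonzero remainder: -(665/729)b+4655/729. Dividing through by -665/729 gives the monic gcd b-7.
Cancel b-7 from numerator and denominator to get the reduced form.

(220-84b+28b^2-4b^3)/(24-10b+b^2)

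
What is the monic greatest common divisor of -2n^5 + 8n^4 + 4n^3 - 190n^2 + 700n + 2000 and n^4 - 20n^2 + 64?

By polynomial division,
  -2n^5 + 8n^4 + 4n^3 - 190n^2 + 700n + 2000 = (-2n + 8)(n^4 - 20n^2 + 64) + (-36n^3 - 30n^2 + 828n + 1488)
  n^4 - 20n^2 + 64 = (-(1/36)n + 5/216)(-36n^3 - 30n^2 + 828n + 1488) + ((133/36)n^2 + (133/6)n + 266/9)
  -36n^3 - 30n^2 + 828n + 1488 = (-(1296/133)n + 6696/133)((133/36)n^2 + (133/6)n + 266/9) + (0)
Last nonzero remainder: (133/36)n^2 + (133/6)n + 266/9. Dividing through by 133/36 gives the monic gcd n^2 + 6n + 8.

n^2 + 6n + 8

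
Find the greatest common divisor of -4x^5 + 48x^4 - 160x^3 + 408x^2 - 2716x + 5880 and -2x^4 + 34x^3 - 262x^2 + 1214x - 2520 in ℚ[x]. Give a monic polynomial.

Euclidean algorithm in ℚ[x]:
  -4x^5 + 48x^4 - 160x^3 + 408x^2 - 2716x + 5880 = (2x + 10)(-2x^4 + 34x^3 - 262x^2 + 1214x - 2520) + (24x^3 + 600x^2 - 9816x + 31080)
  -2x^4 + 34x^3 - 262x^2 + 1214x - 2520 = (-(1/12)x + 7/2)(24x^3 + 600x^2 - 9816x + 31080) + (-3180x^2 + 38160x - 111300)
  24x^3 + 600x^2 - 9816x + 31080 = (-(2/265)x - 74/265)(-3180x^2 + 38160x - 111300) + (0)
Last nonzero remainder: -3180x^2 + 38160x - 111300. Dividing through by -3180 gives the monic gcd x^2 - 12x + 35.

x^2 - 12x + 35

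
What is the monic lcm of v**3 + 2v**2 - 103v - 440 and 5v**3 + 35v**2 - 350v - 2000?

Repeated division with remainder:
  v**3 + 2v**2 - 103v - 440 = (1/5)(5v**3 + 35v**2 - 350v - 2000) + (-5v**2 - 33v - 40)
  5v**3 + 35v**2 - 350v - 2000 = (-v - 2/5)(-5v**2 - 33v - 40) + (-(2016/5)v - 2016)
  -5v**2 - 33v - 40 = ((25/2016)v + 5/252)(-(2016/5)v - 2016) + (0)
Last nonzero remainder: -(2016/5)v - 2016. Dividing through by -2016/5 gives the monic gcd v + 5.
Then lcm(f, g) = f·g / gcd(f, g); expanding and making the result monic gives the answer.

v**5 + 4v**4 - 179v**3 - 806v**2 + 7360v + 35200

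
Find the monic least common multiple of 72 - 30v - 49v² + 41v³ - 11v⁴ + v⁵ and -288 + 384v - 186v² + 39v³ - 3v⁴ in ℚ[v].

Apply the Euclidean algorithm:
  v⁵ - 11v⁴ + 41v³ - 49v² - 30v + 72 = (-(1/3)v - 2/3)(-3v⁴ + 39v³ - 186v² + 384v - 288) + (5v³ - 45v² + 130v - 120)
  -3v⁴ + 39v³ - 186v² + 384v - 288 = (-(3/5)v + 12/5)(5v³ - 45v² + 130v - 120) + (0)
Last nonzero remainder: 5v³ - 45v² + 130v - 120. Dividing through by 5 gives the monic gcd v³ - 9v² + 26v - 24.
Then lcm(f, g) = f·g / gcd(f, g); expanding and making the result monic gives the answer.

-288 + 192v + 166v² - 213v³ + 85v⁴ - 15v⁵ + v⁶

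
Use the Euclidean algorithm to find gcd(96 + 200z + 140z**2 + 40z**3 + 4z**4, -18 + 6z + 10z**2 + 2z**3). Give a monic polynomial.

Euclidean algorithm in ℚ[z]:
  4z**4 + 40z**3 + 140z**2 + 200z + 96 = (2z + 10)(2z**3 + 10z**2 + 6z - 18) + (28z**2 + 176z + 276)
  2z**3 + 10z**2 + 6z - 18 = ((1/14)z - 9/98)(28z**2 + 176z + 276) + ((120/49)z + 360/49)
  28z**2 + 176z + 276 = ((343/30)z + 1127/30)((120/49)z + 360/49) + (0)
Last nonzero remainder: (120/49)z + 360/49. Dividing through by 120/49 gives the monic gcd z + 3.

3 + z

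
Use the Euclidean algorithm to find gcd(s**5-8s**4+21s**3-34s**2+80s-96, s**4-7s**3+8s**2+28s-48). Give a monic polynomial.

Apply the Euclidean algorithm:
  s**5-8s**4+21s**3-34s**2+80s-96 = (s-1)(s**4-7s**3+8s**2+28s-48) + (6s**3-54s**2+156s-144)
  s**4-7s**3+8s**2+28s-48 = ((1/6)s+1/3)(6s**3-54s**2+156s-144) + (0)
Last nonzero remainder: 6s**3-54s**2+156s-144. Dividing through by 6 gives the monic gcd s**3-9s**2+26s-24.

s**3-9s**2+26s-24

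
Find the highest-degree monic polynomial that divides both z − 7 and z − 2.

1

Euclidean algorithm in ℚ[z]:
  z − 7 = (z − 2) + (−5)
  z − 2 = (−(1/5)z + 2/5)(−5) + (0)
The last nonzero remainder is the constant −5, so the polynomials are coprime and gcd = 1.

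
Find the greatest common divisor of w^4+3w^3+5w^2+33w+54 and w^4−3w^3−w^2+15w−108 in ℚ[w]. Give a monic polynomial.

w^3+w^2+3w+27

Apply the Euclidean algorithm:
  w^4+3w^3+5w^2+33w+54 = (w^4−3w^3−w^2+15w−108) + (6w^3+6w^2+18w+162)
  w^4−3w^3−w^2+15w−108 = ((1/6)w−2/3)(6w^3+6w^2+18w+162) + (0)
Last nonzero remainder: 6w^3+6w^2+18w+162. Dividing through by 6 gives the monic gcd w^3+w^2+3w+27.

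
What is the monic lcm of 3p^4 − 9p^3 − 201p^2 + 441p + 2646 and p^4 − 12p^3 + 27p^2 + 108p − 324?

p^6 − 12p^5 − 22p^4 + 696p^3 − 1647p^2 − 5292p + 15876

Apply the Euclidean algorithm:
  3p^4 − 9p^3 − 201p^2 + 441p + 2646 = (3)(p^4 − 12p^3 + 27p^2 + 108p − 324) + (27p^3 − 282p^2 + 117p + 3618)
  p^4 − 12p^3 + 27p^2 + 108p − 324 = ((1/27)p − 14/243)(27p^3 − 282p^2 + 117p + 3618) + ((520/81)p^2 − (520/27)p − 1040/9)
  27p^3 − 282p^2 + 117p + 3618 = ((2187/520)p − 16281/520)((520/81)p^2 − (520/27)p − 1040/9) + (0)
Last nonzero remainder: (520/81)p^2 − (520/27)p − 1040/9. Dividing through by 520/81 gives the monic gcd p^2 − 3p − 18.
Then lcm(f, g) = f·g / gcd(f, g); expanding and making the result monic gives the answer.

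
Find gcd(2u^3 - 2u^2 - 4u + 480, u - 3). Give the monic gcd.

Repeated division with remainder:
  2u^3 - 2u^2 - 4u + 480 = (2u^2 + 4u + 8)(u - 3) + (504)
  u - 3 = ((1/504)u - 1/168)(504) + (0)
The last nonzero remainder is the constant 504, so the polynomials are coprime and gcd = 1.

1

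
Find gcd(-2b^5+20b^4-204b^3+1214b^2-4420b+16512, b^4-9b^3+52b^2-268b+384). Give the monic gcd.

By polynomial division,
  -2b^5+20b^4-204b^3+1214b^2-4420b+16512 = (-2b+2)(b^4-9b^3+52b^2-268b+384) + (-82b^3+574b^2-3116b+15744)
  b^4-9b^3+52b^2-268b+384 = (-(1/82)b+1/41)(-82b^3+574b^2-3116b+15744) + (0)
Last nonzero remainder: -82b^3+574b^2-3116b+15744. Dividing through by -82 gives the monic gcd b^3-7b^2+38b-192.

b^3-7b^2+38b-192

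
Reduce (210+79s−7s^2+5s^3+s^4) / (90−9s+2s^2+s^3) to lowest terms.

(14+9s+s^2)/(6+s)

Apply the Euclidean algorithm:
  s^4+5s^3−7s^2+79s+210 = (s+3)(s^3+2s^2−9s+90) + (−4s^2+16s−60)
  s^3+2s^2−9s+90 = (−(1/4)s−3/2)(−4s^2+16s−60) + (0)
Last nonzero remainder: −4s^2+16s−60. Dividing through by −4 gives the monic gcd s^2−4s+15.
Cancel s^2−4s+15 from numerator and denominator to get the reduced form.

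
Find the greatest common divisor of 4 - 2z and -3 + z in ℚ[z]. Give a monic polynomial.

Apply the Euclidean algorithm:
  -2z + 4 = (-2)(z - 3) + (-2)
  z - 3 = (-(1/2)z + 3/2)(-2) + (0)
The last nonzero remainder is the constant -2, so the polynomials are coprime and gcd = 1.

1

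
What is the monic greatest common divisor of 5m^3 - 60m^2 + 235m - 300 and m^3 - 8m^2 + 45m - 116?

m - 4

Euclidean algorithm in ℚ[m]:
  5m^3 - 60m^2 + 235m - 300 = (5)(m^3 - 8m^2 + 45m - 116) + (-20m^2 + 10m + 280)
  m^3 - 8m^2 + 45m - 116 = (-(1/20)m + 3/8)(-20m^2 + 10m + 280) + ((221/4)m - 221)
  -20m^2 + 10m + 280 = (-(80/221)m - 280/221)((221/4)m - 221) + (0)
Last nonzero remainder: (221/4)m - 221. Dividing through by 221/4 gives the monic gcd m - 4.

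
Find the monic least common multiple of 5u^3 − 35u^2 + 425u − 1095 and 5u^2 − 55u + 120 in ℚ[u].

Euclidean algorithm in ℚ[u]:
  5u^3 − 35u^2 + 425u − 1095 = (u + 4)(5u^2 − 55u + 120) + (525u − 1575)
  5u^2 − 55u + 120 = ((1/105)u − 8/105)(525u − 1575) + (0)
Last nonzero remainder: 525u − 1575. Dividing through by 525 gives the monic gcd u − 3.
Then lcm(f, g) = f·g / gcd(f, g); expanding and making the result monic gives the answer.

u^4 − 15u^3 + 141u^2 − 899u + 1752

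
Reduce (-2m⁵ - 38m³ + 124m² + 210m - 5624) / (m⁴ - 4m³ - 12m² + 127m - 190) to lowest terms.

Apply the Euclidean algorithm:
  -2m⁵ - 38m³ + 124m² + 210m - 5624 = (-2m - 8)(m⁴ - 4m³ - 12m² + 127m - 190) + (-94m³ + 282m² + 846m - 7144)
  m⁴ - 4m³ - 12m² + 127m - 190 = (-(1/94)m + 1/94)(-94m³ + 282m² + 846m - 7144) + (-6m² + 42m - 114)
  -94m³ + 282m² + 846m - 7144 = ((47/3)m + 188/3)(-6m² + 42m - 114) + (0)
Last nonzero remainder: -6m² + 42m - 114. Dividing through by -6 gives the monic gcd m² - 7m + 19.
Cancel m² - 7m + 19 from numerator and denominator to get the reduced form.

(-2m³ - 14m² - 98m - 296)/(m² + 3m - 10)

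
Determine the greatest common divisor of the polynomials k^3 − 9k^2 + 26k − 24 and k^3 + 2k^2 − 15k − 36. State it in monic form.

k − 4

Euclidean algorithm in ℚ[k]:
  k^3 − 9k^2 + 26k − 24 = (k^3 + 2k^2 − 15k − 36) + (−11k^2 + 41k + 12)
  k^3 + 2k^2 − 15k − 36 = (−(1/11)k − 63/121)(−11k^2 + 41k + 12) + ((900/121)k − 3600/121)
  −11k^2 + 41k + 12 = (−(1331/900)k − 121/300)((900/121)k − 3600/121) + (0)
Last nonzero remainder: (900/121)k − 3600/121. Dividing through by 900/121 gives the monic gcd k − 4.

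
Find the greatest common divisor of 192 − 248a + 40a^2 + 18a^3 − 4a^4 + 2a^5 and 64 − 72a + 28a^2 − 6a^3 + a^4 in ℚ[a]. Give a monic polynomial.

−32 + 20a − 4a^2 + a^3

By polynomial division,
  2a^5 − 4a^4 + 18a^3 + 40a^2 − 248a + 192 = (2a + 8)(a^4 − 6a^3 + 28a^2 − 72a + 64) + (10a^3 − 40a^2 + 200a − 320)
  a^4 − 6a^3 + 28a^2 − 72a + 64 = ((1/10)a − 1/5)(10a^3 − 40a^2 + 200a − 320) + (0)
Last nonzero remainder: 10a^3 − 40a^2 + 200a − 320. Dividing through by 10 gives the monic gcd a^3 − 4a^2 + 20a − 32.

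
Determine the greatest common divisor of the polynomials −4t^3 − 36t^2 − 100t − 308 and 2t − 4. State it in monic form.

1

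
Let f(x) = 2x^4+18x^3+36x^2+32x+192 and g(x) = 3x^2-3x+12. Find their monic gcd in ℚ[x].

x^2-x+4

By polynomial division,
  2x^4+18x^3+36x^2+32x+192 = ((2/3)x^2+(20/3)x+16)(3x^2-3x+12) + (0)
Last nonzero remainder: 3x^2-3x+12. Dividing through by 3 gives the monic gcd x^2-x+4.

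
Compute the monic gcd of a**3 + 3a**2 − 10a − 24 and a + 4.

By polynomial division,
  a**3 + 3a**2 − 10a − 24 = (a**2 − a − 6)(a + 4) + (0)
The last nonzero remainder a + 4 is already monic.

a + 4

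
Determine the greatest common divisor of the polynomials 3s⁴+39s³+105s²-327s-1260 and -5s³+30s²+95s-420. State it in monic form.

Repeated division with remainder:
  3s⁴+39s³+105s²-327s-1260 = (-(3/5)s-57/5)(-5s³+30s²+95s-420) + (504s²+504s-6048)
  -5s³+30s²+95s-420 = (-(5/504)s+5/72)(504s²+504s-6048) + (0)
Last nonzero remainder: 504s²+504s-6048. Dividing through by 504 gives the monic gcd s²+s-12.

s²+s-12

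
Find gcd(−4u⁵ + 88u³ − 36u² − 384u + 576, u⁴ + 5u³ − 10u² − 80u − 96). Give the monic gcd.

u³ + 3u² − 16u − 48

Repeated division with remainder:
  −4u⁵ + 88u³ − 36u² − 384u + 576 = (−4u + 20)(u⁴ + 5u³ − 10u² − 80u − 96) + (−52u³ − 156u² + 832u + 2496)
  u⁴ + 5u³ − 10u² − 80u − 96 = (−(1/52)u − 1/26)(−52u³ − 156u² + 832u + 2496) + (0)
Last nonzero remainder: −52u³ − 156u² + 832u + 2496. Dividing through by −52 gives the monic gcd u³ + 3u² − 16u − 48.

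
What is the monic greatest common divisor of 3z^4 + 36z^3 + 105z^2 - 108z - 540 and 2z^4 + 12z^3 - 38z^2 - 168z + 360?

z^3 + 9z^2 + 8z - 60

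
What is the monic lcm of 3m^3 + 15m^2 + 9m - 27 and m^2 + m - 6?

By polynomial division,
  3m^3 + 15m^2 + 9m - 27 = (3m + 12)(m^2 + m - 6) + (15m + 45)
  m^2 + m - 6 = ((1/15)m - 2/15)(15m + 45) + (0)
Last nonzero remainder: 15m + 45. Dividing through by 15 gives the monic gcd m + 3.
Then lcm(f, g) = f·g / gcd(f, g); expanding and making the result monic gives the answer.

m^4 + 3m^3 - 7m^2 - 15m + 18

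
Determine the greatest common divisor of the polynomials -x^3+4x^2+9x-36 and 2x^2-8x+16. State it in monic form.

1

Euclidean algorithm in ℚ[x]:
  -x^3+4x^2+9x-36 = (-(1/2)x)(2x^2-8x+16) + (17x-36)
  2x^2-8x+16 = ((2/17)x-64/289)(17x-36) + (2320/289)
  17x-36 = ((4913/2320)x-2601/580)(2320/289) + (0)
The last nonzero remainder is the constant 2320/289, so the polynomials are coprime and gcd = 1.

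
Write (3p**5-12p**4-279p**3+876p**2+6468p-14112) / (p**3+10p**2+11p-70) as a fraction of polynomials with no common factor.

(3p**3-27p**2-102p+1008)/(p+5)

Euclidean algorithm in ℚ[p]:
  3p**5-12p**4-279p**3+876p**2+6468p-14112 = (3p**2-42p+108)(p**3+10p**2+11p-70) + (468p**2+2340p-6552)
  p**3+10p**2+11p-70 = ((1/468)p+5/468)(468p**2+2340p-6552) + (0)
Last nonzero remainder: 468p**2+2340p-6552. Dividing through by 468 gives the monic gcd p**2+5p-14.
Cancel p**2+5p-14 from numerator and denominator to get the reduced form.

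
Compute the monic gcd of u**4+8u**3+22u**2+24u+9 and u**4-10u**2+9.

By polynomial division,
  u**4+8u**3+22u**2+24u+9 = (u**4-10u**2+9) + (8u**3+32u**2+24u)
  u**4-10u**2+9 = ((1/8)u-1/2)(8u**3+32u**2+24u) + (3u**2+12u+9)
  8u**3+32u**2+24u = ((8/3)u)(3u**2+12u+9) + (0)
Last nonzero remainder: 3u**2+12u+9. Dividing through by 3 gives the monic gcd u**2+4u+3.

u**2+4u+3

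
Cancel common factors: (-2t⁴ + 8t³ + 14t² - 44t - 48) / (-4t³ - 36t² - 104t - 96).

(t³ - 6t² + 5t + 12)/(2t² + 14t + 24)

By polynomial division,
  -2t⁴ + 8t³ + 14t² - 44t - 48 = ((1/2)t - 13/2)(-4t³ - 36t² - 104t - 96) + (-168t² - 672t - 672)
  -4t³ - 36t² - 104t - 96 = ((1/42)t + 5/42)(-168t² - 672t - 672) + (-8t - 16)
  -168t² - 672t - 672 = (21t + 42)(-8t - 16) + (0)
Last nonzero remainder: -8t - 16. Dividing through by -8 gives the monic gcd t + 2.
Cancel t + 2 from numerator and denominator to get the reduced form.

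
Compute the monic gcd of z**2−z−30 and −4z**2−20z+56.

Apply the Euclidean algorithm:
  z**2−z−30 = (−1/4)(−4z**2−20z+56) + (−6z−16)
  −4z**2−20z+56 = ((2/3)z+14/9)(−6z−16) + (728/9)
  −6z−16 = (−(27/364)z−18/91)(728/9) + (0)
The last nonzero remainder is the constant 728/9, so the polynomials are coprime and gcd = 1.

1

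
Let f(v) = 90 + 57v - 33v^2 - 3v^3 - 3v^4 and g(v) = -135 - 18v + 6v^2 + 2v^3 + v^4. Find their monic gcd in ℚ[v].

By polynomial division,
  -3v^4 - 3v^3 - 33v^2 + 57v + 90 = (-3)(v^4 + 2v^3 + 6v^2 - 18v - 135) + (3v^3 - 15v^2 + 3v - 315)
  v^4 + 2v^3 + 6v^2 - 18v - 135 = ((1/3)v + 7/3)(3v^3 - 15v^2 + 3v - 315) + (40v^2 + 80v + 600)
  3v^3 - 15v^2 + 3v - 315 = ((3/40)v - 21/40)(40v^2 + 80v + 600) + (0)
Last nonzero remainder: 40v^2 + 80v + 600. Dividing through by 40 gives the monic gcd v^2 + 2v + 15.

15 + 2v + v^2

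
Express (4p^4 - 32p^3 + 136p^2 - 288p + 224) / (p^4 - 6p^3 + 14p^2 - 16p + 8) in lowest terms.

(4p^2 - 16p + 56)/(p^2 - 2p + 2)

Apply the Euclidean algorithm:
  4p^4 - 32p^3 + 136p^2 - 288p + 224 = (4)(p^4 - 6p^3 + 14p^2 - 16p + 8) + (-8p^3 + 80p^2 - 224p + 192)
  p^4 - 6p^3 + 14p^2 - 16p + 8 = (-(1/8)p - 1/2)(-8p^3 + 80p^2 - 224p + 192) + (26p^2 - 104p + 104)
  -8p^3 + 80p^2 - 224p + 192 = (-(4/13)p + 24/13)(26p^2 - 104p + 104) + (0)
Last nonzero remainder: 26p^2 - 104p + 104. Dividing through by 26 gives the monic gcd p^2 - 4p + 4.
Cancel p^2 - 4p + 4 from numerator and denominator to get the reduced form.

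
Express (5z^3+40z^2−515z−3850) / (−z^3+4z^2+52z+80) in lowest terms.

(−5z^2−90z−385)/(z^2+6z+8)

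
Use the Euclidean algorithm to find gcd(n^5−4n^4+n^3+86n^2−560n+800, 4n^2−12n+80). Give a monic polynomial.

n^2−3n+20

By polynomial division,
  n^5−4n^4+n^3+86n^2−560n+800 = ((1/4)n^3−(1/4)n^2−(11/2)n+10)(4n^2−12n+80) + (0)
Last nonzero remainder: 4n^2−12n+80. Dividing through by 4 gives the monic gcd n^2−3n+20.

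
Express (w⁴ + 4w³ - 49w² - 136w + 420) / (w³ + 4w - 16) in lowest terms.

Apply the Euclidean algorithm:
  w⁴ + 4w³ - 49w² - 136w + 420 = (w + 4)(w³ + 4w - 16) + (-53w² - 136w + 484)
  w³ + 4w - 16 = (-(1/53)w + 136/2809)(-53w² - 136w + 484) + ((55384/2809)w - 110768/2809)
  -53w² - 136w + 484 = (-(148877/55384)w - 339889/27692)((55384/2809)w - 110768/2809) + (0)
Last nonzero remainder: (55384/2809)w - 110768/2809. Dividing through by 55384/2809 gives the monic gcd w - 2.
Cancel w - 2 from numerator and denominator to get the reduced form.

(w³ + 6w² - 37w - 210)/(w² + 2w + 8)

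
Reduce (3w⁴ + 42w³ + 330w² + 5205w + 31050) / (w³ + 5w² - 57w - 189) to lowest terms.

(3w³ + 15w² + 195w + 3450)/(w² - 4w - 21)

Euclidean algorithm in ℚ[w]:
  3w⁴ + 42w³ + 330w² + 5205w + 31050 = (3w + 27)(w³ + 5w² - 57w - 189) + (366w² + 7311w + 36153)
  w³ + 5w² - 57w - 189 = ((1/366)w - 609/14884)(366w² + 7311w + 36153) + ((2133789/14884)w + 19204101/14884)
  366w² + 7311w + 36153 = ((1815848/711263)w + 19929676/711263)((2133789/14884)w + 19204101/14884) + (0)
Last nonzero remainder: (2133789/14884)w + 19204101/14884. Dividing through by 2133789/14884 gives the monic gcd w + 9.
Cancel w + 9 from numerator and denominator to get the reduced form.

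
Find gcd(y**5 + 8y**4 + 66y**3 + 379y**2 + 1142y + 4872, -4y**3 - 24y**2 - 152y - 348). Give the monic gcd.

y**2 + 3y + 29

Apply the Euclidean algorithm:
  y**5 + 8y**4 + 66y**3 + 379y**2 + 1142y + 4872 = (-(1/4)y**2 - (1/2)y - 4)(-4y**3 - 24y**2 - 152y - 348) + (120y**2 + 360y + 3480)
  -4y**3 - 24y**2 - 152y - 348 = (-(1/30)y - 1/10)(120y**2 + 360y + 3480) + (0)
Last nonzero remainder: 120y**2 + 360y + 3480. Dividing through by 120 gives the monic gcd y**2 + 3y + 29.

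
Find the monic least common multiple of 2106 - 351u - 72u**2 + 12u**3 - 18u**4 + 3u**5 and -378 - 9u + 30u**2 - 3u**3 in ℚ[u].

-4914 + 1521u + 51u**2 - 52u**3 + 46u**4 - 13u**5 + u**6

By polynomial division,
  3u**5 - 18u**4 + 12u**3 - 72u**2 - 351u + 2106 = (-u**2 - 4u - 41)(-3u**3 + 30u**2 - 9u - 378) + (744u**2 - 2232u - 13392)
  -3u**3 + 30u**2 - 9u - 378 = (-(1/248)u + 7/248)(744u**2 - 2232u - 13392) + (0)
Last nonzero remainder: 744u**2 - 2232u - 13392. Dividing through by 744 gives the monic gcd u**2 - 3u - 18.
Then lcm(f, g) = f·g / gcd(f, g); expanding and making the result monic gives the answer.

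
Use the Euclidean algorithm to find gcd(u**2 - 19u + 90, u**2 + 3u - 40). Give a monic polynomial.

1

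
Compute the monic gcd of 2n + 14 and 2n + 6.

1

Apply the Euclidean algorithm:
  2n + 14 = (2n + 6) + (8)
  2n + 6 = ((1/4)n + 3/4)(8) + (0)
The last nonzero remainder is the constant 8, so the polynomials are coprime and gcd = 1.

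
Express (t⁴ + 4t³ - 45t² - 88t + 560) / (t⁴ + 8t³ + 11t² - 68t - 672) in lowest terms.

(t² + t - 20)/(t² + 5t + 24)

Euclidean algorithm in ℚ[t]:
  t⁴ + 4t³ - 45t² - 88t + 560 = (t⁴ + 8t³ + 11t² - 68t - 672) + (-4t³ - 56t² - 20t + 1232)
  t⁴ + 8t³ + 11t² - 68t - 672 = (-(1/4)t + 3/2)(-4t³ - 56t² - 20t + 1232) + (90t² + 270t - 2520)
  -4t³ - 56t² - 20t + 1232 = (-(2/45)t - 22/45)(90t² + 270t - 2520) + (0)
Last nonzero remainder: 90t² + 270t - 2520. Dividing through by 90 gives the monic gcd t² + 3t - 28.
Cancel t² + 3t - 28 from numerator and denominator to get the reduced form.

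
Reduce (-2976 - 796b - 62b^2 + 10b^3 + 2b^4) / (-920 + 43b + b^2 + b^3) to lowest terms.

(372 + 146b + 26b^2 + 2b^3)/(115 + 9b + b^2)

Apply the Euclidean algorithm:
  2b^4 + 10b^3 - 62b^2 - 796b - 2976 = (2b + 8)(b^3 + b^2 + 43b - 920) + (-156b^2 + 700b + 4384)
  b^3 + b^2 + 43b - 920 = (-(1/156)b - 107/3042)(-156b^2 + 700b + 4384) + ((145597/1521)b - 1164776/1521)
  -156b^2 + 700b + 4384 = (-(237276/145597)b - 833508/145597)((145597/1521)b - 1164776/1521) + (0)
Last nonzero remainder: (145597/1521)b - 1164776/1521. Dividing through by 145597/1521 gives the monic gcd b - 8.
Cancel b - 8 from numerator and denominator to get the reduced form.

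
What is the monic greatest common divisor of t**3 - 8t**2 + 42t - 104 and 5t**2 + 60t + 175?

Apply the Euclidean algorithm:
  t**3 - 8t**2 + 42t - 104 = ((1/5)t - 4)(5t**2 + 60t + 175) + (247t + 596)
  5t**2 + 60t + 175 = ((5/247)t + 11840/61009)(247t + 596) + (3619935/61009)
  247t + 596 = ((15069223/3619935)t + 36361364/3619935)(3619935/61009) + (0)
The last nonzero remainder is the constant 3619935/61009, so the polynomials are coprime and gcd = 1.

1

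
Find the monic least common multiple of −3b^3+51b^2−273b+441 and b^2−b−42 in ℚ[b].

b^4−11b^3−11b^2+399b−882

Apply the Euclidean algorithm:
  −3b^3+51b^2−273b+441 = (−3b+48)(b^2−b−42) + (−351b+2457)
  b^2−b−42 = (−(1/351)b−2/117)(−351b+2457) + (0)
Last nonzero remainder: −351b+2457. Dividing through by −351 gives the monic gcd b−7.
Then lcm(f, g) = f·g / gcd(f, g); expanding and making the result monic gives the answer.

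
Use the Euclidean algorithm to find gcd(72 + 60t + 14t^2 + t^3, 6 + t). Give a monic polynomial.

6 + t

Repeated division with remainder:
  t^3 + 14t^2 + 60t + 72 = (t^2 + 8t + 12)(t + 6) + (0)
The last nonzero remainder t + 6 is already monic.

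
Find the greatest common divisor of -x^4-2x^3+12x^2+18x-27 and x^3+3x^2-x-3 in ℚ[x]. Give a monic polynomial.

x^2+2x-3

Repeated division with remainder:
  -x^4-2x^3+12x^2+18x-27 = (-x+1)(x^3+3x^2-x-3) + (8x^2+16x-24)
  x^3+3x^2-x-3 = ((1/8)x+1/8)(8x^2+16x-24) + (0)
Last nonzero remainder: 8x^2+16x-24. Dividing through by 8 gives the monic gcd x^2+2x-3.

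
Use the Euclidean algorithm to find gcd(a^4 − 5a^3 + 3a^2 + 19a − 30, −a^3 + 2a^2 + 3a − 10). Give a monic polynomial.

a^3 − 2a^2 − 3a + 10

By polynomial division,
  a^4 − 5a^3 + 3a^2 + 19a − 30 = (−a + 3)(−a^3 + 2a^2 + 3a − 10) + (0)
Last nonzero remainder: −a^3 + 2a^2 + 3a − 10. Dividing through by −1 gives the monic gcd a^3 − 2a^2 − 3a + 10.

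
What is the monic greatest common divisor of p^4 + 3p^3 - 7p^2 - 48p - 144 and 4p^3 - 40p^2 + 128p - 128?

p - 4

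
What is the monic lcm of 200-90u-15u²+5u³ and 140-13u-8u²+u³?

-280+166u+3u²-10u³+u⁴

Apply the Euclidean algorithm:
  5u³-15u²-90u+200 = (5)(u³-8u²-13u+140) + (25u²-25u-500)
  u³-8u²-13u+140 = ((1/25)u-7/25)(25u²-25u-500) + (0)
Last nonzero remainder: 25u²-25u-500. Dividing through by 25 gives the monic gcd u²-u-20.
Then lcm(f, g) = f·g / gcd(f, g); expanding and making the result monic gives the answer.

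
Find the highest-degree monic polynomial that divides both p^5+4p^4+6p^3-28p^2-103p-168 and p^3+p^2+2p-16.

Repeated division with remainder:
  p^5+4p^4+6p^3-28p^2-103p-168 = (p^2+3p+1)(p^3+p^2+2p-16) + (-19p^2-57p-152)
  p^3+p^2+2p-16 = (-(1/19)p+2/19)(-19p^2-57p-152) + (0)
Last nonzero remainder: -19p^2-57p-152. Dividing through by -19 gives the monic gcd p^2+3p+8.

p^2+3p+8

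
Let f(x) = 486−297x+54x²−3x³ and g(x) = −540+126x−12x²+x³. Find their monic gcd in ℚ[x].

−6+x

Repeated division with remainder:
  −3x³+54x²−297x+486 = (−3)(x³−12x²+126x−540) + (18x²+81x−1134)
  x³−12x²+126x−540 = ((1/18)x−11/12)(18x²+81x−1134) + ((1053/4)x−3159/2)
  18x²+81x−1134 = ((8/117)x+28/39)((1053/4)x−3159/2) + (0)
Last nonzero remainder: (1053/4)x−3159/2. Dividing through by 1053/4 gives the monic gcd x−6.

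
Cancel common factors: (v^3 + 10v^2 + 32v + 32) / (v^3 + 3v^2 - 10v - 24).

Repeated division with remainder:
  v^3 + 10v^2 + 32v + 32 = (v^3 + 3v^2 - 10v - 24) + (7v^2 + 42v + 56)
  v^3 + 3v^2 - 10v - 24 = ((1/7)v - 3/7)(7v^2 + 42v + 56) + (0)
Last nonzero remainder: 7v^2 + 42v + 56. Dividing through by 7 gives the monic gcd v^2 + 6v + 8.
Cancel v^2 + 6v + 8 from numerator and denominator to get the reduced form.

(v + 4)/(v - 3)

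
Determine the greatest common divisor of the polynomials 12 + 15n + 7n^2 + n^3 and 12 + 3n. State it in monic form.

4 + n

By polynomial division,
  n^3 + 7n^2 + 15n + 12 = ((1/3)n^2 + n + 1)(3n + 12) + (0)
Last nonzero remainder: 3n + 12. Dividing through by 3 gives the monic gcd n + 4.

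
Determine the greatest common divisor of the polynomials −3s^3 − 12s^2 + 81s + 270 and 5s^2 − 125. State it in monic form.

Repeated division with remainder:
  −3s^3 − 12s^2 + 81s + 270 = (−(3/5)s − 12/5)(5s^2 − 125) + (6s − 30)
  5s^2 − 125 = ((5/6)s + 25/6)(6s − 30) + (0)
Last nonzero remainder: 6s − 30. Dividing through by 6 gives the monic gcd s − 5.

s − 5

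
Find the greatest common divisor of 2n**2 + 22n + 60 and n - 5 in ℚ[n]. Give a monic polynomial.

Euclidean algorithm in ℚ[n]:
  2n**2 + 22n + 60 = (2n + 32)(n - 5) + (220)
  n - 5 = ((1/220)n - 1/44)(220) + (0)
The last nonzero remainder is the constant 220, so the polynomials are coprime and gcd = 1.

1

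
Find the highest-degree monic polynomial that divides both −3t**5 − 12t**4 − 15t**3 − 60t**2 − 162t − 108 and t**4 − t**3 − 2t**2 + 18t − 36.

t**3 + t**2 + 18

Apply the Euclidean algorithm:
  −3t**5 − 12t**4 − 15t**3 − 60t**2 − 162t − 108 = (−3t − 15)(t**4 − t**3 − 2t**2 + 18t − 36) + (−36t**3 − 36t**2 − 648)
  t**4 − t**3 − 2t**2 + 18t − 36 = (−(1/36)t + 1/18)(−36t**3 − 36t**2 − 648) + (0)
Last nonzero remainder: −36t**3 − 36t**2 − 648. Dividing through by −36 gives the monic gcd t**3 + t**2 + 18.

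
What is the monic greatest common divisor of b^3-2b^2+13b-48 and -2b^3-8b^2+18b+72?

Repeated division with remainder:
  b^3-2b^2+13b-48 = (-1/2)(-2b^3-8b^2+18b+72) + (-6b^2+22b-12)
  -2b^3-8b^2+18b+72 = ((1/3)b+23/9)(-6b^2+22b-12) + (-(308/9)b+308/3)
  -6b^2+22b-12 = ((27/154)b-9/77)(-(308/9)b+308/3) + (0)
Last nonzero remainder: -(308/9)b+308/3. Dividing through by -308/9 gives the monic gcd b-3.

b-3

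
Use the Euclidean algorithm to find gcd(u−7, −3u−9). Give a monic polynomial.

1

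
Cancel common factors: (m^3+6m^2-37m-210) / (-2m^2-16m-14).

(-m^2+m+30)/(2m+2)

Repeated division with remainder:
  m^3+6m^2-37m-210 = (-(1/2)m+1)(-2m^2-16m-14) + (-28m-196)
  -2m^2-16m-14 = ((1/14)m+1/14)(-28m-196) + (0)
Last nonzero remainder: -28m-196. Dividing through by -28 gives the monic gcd m+7.
Cancel m+7 from numerator and denominator to get the reduced form.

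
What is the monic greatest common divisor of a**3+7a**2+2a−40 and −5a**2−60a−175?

Euclidean algorithm in ℚ[a]:
  a**3+7a**2+2a−40 = (−(1/5)a+1)(−5a**2−60a−175) + (27a+135)
  −5a**2−60a−175 = (−(5/27)a−35/27)(27a+135) + (0)
Last nonzero remainder: 27a+135. Dividing through by 27 gives the monic gcd a+5.

a+5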